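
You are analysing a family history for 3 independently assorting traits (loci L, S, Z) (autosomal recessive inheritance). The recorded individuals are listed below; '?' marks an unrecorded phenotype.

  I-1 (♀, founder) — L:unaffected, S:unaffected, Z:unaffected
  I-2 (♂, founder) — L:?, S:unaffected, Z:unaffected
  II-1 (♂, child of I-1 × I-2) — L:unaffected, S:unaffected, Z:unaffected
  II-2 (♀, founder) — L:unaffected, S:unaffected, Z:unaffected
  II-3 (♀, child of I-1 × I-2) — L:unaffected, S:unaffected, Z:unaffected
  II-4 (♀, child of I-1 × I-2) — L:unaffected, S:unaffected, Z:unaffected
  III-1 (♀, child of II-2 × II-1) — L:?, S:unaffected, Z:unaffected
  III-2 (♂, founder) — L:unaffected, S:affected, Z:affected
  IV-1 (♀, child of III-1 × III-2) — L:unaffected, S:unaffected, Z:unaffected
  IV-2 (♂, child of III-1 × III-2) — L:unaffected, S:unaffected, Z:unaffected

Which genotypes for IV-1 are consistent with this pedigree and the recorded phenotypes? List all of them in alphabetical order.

L/I-1 un ·: LL|Ll
L/I-2 ? ·: LL|Ll|ll
L/II-1 un I-1×I-2: LL|Ll
L/II-2 un ·: LL|Ll
L/II-3 un I-1×I-2: LL|Ll
L/II-4 un I-1×I-2: LL|Ll
L/III-1 ? II-2×II-1: LL|Ll|ll
L/III-2 un ·: LL|Ll
L/IV-1 un III-1×III-2: LL|Ll
L/IV-2 un III-1×III-2: LL|Ll
⇒ L over [I-1,I-2,II-1,II-2,II-3,II-4,III-1,III-2,IV-1,IV-2]: 626 consistent
S/I-1 un ·: SS|Ss
S/I-2 un ·: SS|Ss
S/II-1 un I-1×I-2: SS|Ss
S/II-2 un ·: SS|Ss
S/II-3 un I-1×I-2: SS|Ss
S/II-4 un I-1×I-2: SS|Ss
S/III-1 un II-2×II-1: SS|Ss
S/III-2 aff ·: ss
S/IV-1 un III-1×III-2: Ss
S/IV-2 un III-1×III-2: Ss
⇒ S over [I-1,I-2,II-1,II-2,II-3,II-4,III-1,III-2,IV-1,IV-2]: 87 consistent
Z/I-1 un ·: ZZ|Zz
Z/I-2 un ·: ZZ|Zz
Z/II-1 un I-1×I-2: ZZ|Zz
Z/II-2 un ·: ZZ|Zz
Z/II-3 un I-1×I-2: ZZ|Zz
Z/II-4 un I-1×I-2: ZZ|Zz
Z/III-1 un II-2×II-1: ZZ|Zz
Z/III-2 aff ·: zz
Z/IV-1 un III-1×III-2: Zz
Z/IV-2 un III-1×III-2: Zz
⇒ Z over [I-1,I-2,II-1,II-2,II-3,II-4,III-1,III-2,IV-1,IV-2]: 87 consistent

IV-1 ∈ {LL Ss Zz, Ll Ss Zz}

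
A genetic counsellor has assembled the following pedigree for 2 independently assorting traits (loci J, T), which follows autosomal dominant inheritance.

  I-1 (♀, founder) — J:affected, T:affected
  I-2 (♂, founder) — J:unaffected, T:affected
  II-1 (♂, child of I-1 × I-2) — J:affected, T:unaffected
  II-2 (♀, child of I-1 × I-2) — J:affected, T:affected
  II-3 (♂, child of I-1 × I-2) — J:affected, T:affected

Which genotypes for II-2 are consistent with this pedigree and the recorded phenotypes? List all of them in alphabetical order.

J/I-1 aff ·: Jj|JJ
J/I-2 un ·: jj
J/II-1 aff I-1×I-2: Jj
J/II-2 aff I-1×I-2: Jj
J/II-3 aff I-1×I-2: Jj
⇒ J over [I-1,I-2,II-1,II-2,II-3]: 2 consistent
T/I-1 aff ·: Tt
T/I-2 aff ·: Tt
T/II-1 un I-1×I-2: tt
T/II-2 aff I-1×I-2: Tt|TT
T/II-3 aff I-1×I-2: Tt|TT
⇒ T over [I-1,I-2,II-1,II-2,II-3]: 4 consistent

II-2 ∈ {Jj TT, Jj Tt}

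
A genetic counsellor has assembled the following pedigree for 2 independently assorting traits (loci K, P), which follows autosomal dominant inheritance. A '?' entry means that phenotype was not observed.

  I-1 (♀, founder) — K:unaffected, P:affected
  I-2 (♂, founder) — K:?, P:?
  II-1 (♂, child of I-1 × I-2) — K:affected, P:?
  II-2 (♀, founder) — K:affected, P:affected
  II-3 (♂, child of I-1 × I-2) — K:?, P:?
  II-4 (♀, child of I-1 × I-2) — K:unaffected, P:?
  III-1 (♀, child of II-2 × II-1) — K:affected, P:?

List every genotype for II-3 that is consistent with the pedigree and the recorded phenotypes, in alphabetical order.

K/I-1 un ·: kk
K/I-2 ? ·: Kk
K/II-1 aff I-1×I-2: Kk
K/II-2 aff ·: Kk|KK
K/II-3 ? I-1×I-2: kk|Kk
K/II-4 un I-1×I-2: kk
K/III-1 aff II-2×II-1: Kk|KK
⇒ K over [I-1,I-2,II-1,II-2,II-3,II-4,III-1]: 8 consistent
P/I-1 aff ·: Pp|PP
P/I-2 ? ·: pp|Pp|PP
P/II-1 ? I-1×I-2: pp|Pp|PP
P/II-2 aff ·: Pp|PP
P/II-3 ? I-1×I-2: pp|Pp|PP
P/II-4 ? I-1×I-2: pp|Pp|PP
P/III-1 ? II-2×II-1: pp|Pp|PP
⇒ P over [I-1,I-2,II-1,II-2,II-3,II-4,III-1]: 203 consistent

II-3 ∈ {Kk PP, Kk Pp, Kk pp, kk PP, kk Pp, kk pp}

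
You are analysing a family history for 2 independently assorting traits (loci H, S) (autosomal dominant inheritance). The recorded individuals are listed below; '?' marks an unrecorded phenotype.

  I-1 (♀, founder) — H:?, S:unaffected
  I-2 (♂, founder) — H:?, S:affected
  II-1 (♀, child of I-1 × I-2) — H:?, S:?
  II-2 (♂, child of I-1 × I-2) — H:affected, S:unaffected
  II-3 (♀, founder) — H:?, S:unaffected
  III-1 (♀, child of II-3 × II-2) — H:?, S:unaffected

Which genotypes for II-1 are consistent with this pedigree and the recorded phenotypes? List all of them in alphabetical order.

H/I-1 ? ·: hh|Hh|HH
H/I-2 ? ·: hh|Hh|HH
H/II-1 ? I-1×I-2: hh|Hh|HH
H/II-2 aff I-1×I-2: Hh|HH
H/II-3 ? ·: hh|Hh|HH
H/III-1 ? II-3×II-2: hh|Hh|HH
⇒ H over [I-1,I-2,II-1,II-2,II-3,III-1]: 123 consistent
S/I-1 un ·: ss
S/I-2 aff ·: Ss
S/II-1 ? I-1×I-2: ss|Ss
S/II-2 un I-1×I-2: ss
S/II-3 un ·: ss
S/III-1 un II-3×II-2: ss
⇒ S over [I-1,I-2,II-1,II-2,II-3,III-1]: 2 consistent

II-1 ∈ {HH Ss, HH ss, Hh Ss, Hh ss, hh Ss, hh ss}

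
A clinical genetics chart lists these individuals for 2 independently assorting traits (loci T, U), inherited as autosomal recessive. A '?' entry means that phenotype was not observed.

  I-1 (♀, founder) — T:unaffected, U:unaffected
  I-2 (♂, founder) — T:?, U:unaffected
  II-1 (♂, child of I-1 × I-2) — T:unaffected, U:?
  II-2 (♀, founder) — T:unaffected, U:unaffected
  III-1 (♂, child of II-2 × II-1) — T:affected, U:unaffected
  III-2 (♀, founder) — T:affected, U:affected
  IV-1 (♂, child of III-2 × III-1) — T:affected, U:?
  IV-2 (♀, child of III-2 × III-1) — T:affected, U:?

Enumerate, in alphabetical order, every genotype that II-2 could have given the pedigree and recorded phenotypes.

II-2 ∈ {Tt UU, Tt Uu}

T/I-1 un ·: TT|Tt
T/I-2 ? ·: TT|Tt|tt
T/II-1 un I-1×I-2: Tt
T/II-2 un ·: Tt
T/III-1 aff II-2×II-1: tt
T/III-2 aff ·: tt
T/IV-1 aff III-2×III-1: tt
T/IV-2 aff III-2×III-1: tt
⇒ T over [I-1,I-2,II-1,II-2,III-1,III-2,IV-1,IV-2]: 5 consistent
U/I-1 un ·: UU|Uu
U/I-2 un ·: UU|Uu
U/II-1 ? I-1×I-2: UU|Uu|uu
U/II-2 un ·: UU|Uu
U/III-1 un II-2×II-1: UU|Uu
U/III-2 aff ·: uu
U/IV-1 ? III-2×III-1: Uu|uu
U/IV-2 ? III-2×III-1: Uu|uu
⇒ U over [I-1,I-2,II-1,II-2,III-1,III-2,IV-1,IV-2]: 62 consistent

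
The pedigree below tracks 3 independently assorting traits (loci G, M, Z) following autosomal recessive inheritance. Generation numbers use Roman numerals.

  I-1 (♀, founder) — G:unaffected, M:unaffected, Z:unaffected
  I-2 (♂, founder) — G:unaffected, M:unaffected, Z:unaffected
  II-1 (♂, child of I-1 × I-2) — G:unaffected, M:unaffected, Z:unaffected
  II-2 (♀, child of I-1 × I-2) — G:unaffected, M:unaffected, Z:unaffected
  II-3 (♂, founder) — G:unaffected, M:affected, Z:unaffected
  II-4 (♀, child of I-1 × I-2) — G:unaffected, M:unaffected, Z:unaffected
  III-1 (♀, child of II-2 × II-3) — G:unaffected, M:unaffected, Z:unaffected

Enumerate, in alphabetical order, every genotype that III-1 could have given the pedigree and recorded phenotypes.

III-1 ∈ {GG Mm ZZ, GG Mm Zz, Gg Mm ZZ, Gg Mm Zz}

G/I-1 un ·: GG|Gg
G/I-2 un ·: GG|Gg
G/II-1 un I-1×I-2: GG|Gg
G/II-2 un I-1×I-2: GG|Gg
G/II-3 un ·: GG|Gg
G/II-4 un I-1×I-2: GG|Gg
G/III-1 un II-2×II-3: GG|Gg
⇒ G over [I-1,I-2,II-1,II-2,II-3,II-4,III-1]: 87 consistent
M/I-1 un ·: MM|Mm
M/I-2 un ·: MM|Mm
M/II-1 un I-1×I-2: MM|Mm
M/II-2 un I-1×I-2: MM|Mm
M/II-3 aff ·: mm
M/II-4 un I-1×I-2: MM|Mm
M/III-1 un II-2×II-3: Mm
⇒ M over [I-1,I-2,II-1,II-2,II-3,II-4,III-1]: 25 consistent
Z/I-1 un ·: ZZ|Zz
Z/I-2 un ·: ZZ|Zz
Z/II-1 un I-1×I-2: ZZ|Zz
Z/II-2 un I-1×I-2: ZZ|Zz
Z/II-3 un ·: ZZ|Zz
Z/II-4 un I-1×I-2: ZZ|Zz
Z/III-1 un II-2×II-3: ZZ|Zz
⇒ Z over [I-1,I-2,II-1,II-2,II-3,II-4,III-1]: 87 consistent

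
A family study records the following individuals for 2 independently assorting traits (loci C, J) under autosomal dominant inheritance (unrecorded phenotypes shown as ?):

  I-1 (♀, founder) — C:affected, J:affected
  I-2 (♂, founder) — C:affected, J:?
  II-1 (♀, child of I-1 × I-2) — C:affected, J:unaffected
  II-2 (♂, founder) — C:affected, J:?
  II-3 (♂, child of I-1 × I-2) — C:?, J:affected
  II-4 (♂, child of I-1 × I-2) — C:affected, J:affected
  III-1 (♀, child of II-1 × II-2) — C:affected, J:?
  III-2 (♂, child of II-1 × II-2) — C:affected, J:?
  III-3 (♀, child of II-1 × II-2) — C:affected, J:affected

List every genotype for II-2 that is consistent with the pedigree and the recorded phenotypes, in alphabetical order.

II-2 ∈ {CC JJ, CC Jj, Cc JJ, Cc Jj}

C/I-1 aff ·: Cc|CC
C/I-2 aff ·: Cc|CC
C/II-1 aff I-1×I-2: Cc|CC
C/II-2 aff ·: Cc|CC
C/II-3 ? I-1×I-2: cc|Cc|CC
C/II-4 aff I-1×I-2: Cc|CC
C/III-1 aff II-1×II-2: Cc|CC
C/III-2 aff II-1×II-2: Cc|CC
C/III-3 aff II-1×II-2: Cc|CC
⇒ C over [I-1,I-2,II-1,II-2,II-3,II-4,III-1,III-2,III-3]: 359 consistent
J/I-1 aff ·: Jj
J/I-2 ? ·: jj|Jj
J/II-1 un I-1×I-2: jj
J/II-2 ? ·: Jj|JJ
J/II-3 aff I-1×I-2: Jj|JJ
J/II-4 aff I-1×I-2: Jj|JJ
J/III-1 ? II-1×II-2: jj|Jj
J/III-2 ? II-1×II-2: jj|Jj
J/III-3 aff II-1×II-2: Jj
⇒ J over [I-1,I-2,II-1,II-2,II-3,II-4,III-1,III-2,III-3]: 25 consistent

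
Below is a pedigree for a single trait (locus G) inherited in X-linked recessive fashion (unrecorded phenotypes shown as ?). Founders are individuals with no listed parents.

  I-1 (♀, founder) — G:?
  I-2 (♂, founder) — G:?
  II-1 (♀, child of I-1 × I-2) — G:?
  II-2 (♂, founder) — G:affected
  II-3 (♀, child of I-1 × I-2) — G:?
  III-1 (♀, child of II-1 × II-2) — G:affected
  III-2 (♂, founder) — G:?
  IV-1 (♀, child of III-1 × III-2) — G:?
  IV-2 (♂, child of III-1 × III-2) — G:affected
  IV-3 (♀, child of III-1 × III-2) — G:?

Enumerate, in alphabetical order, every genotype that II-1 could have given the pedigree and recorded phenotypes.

G/I-1 ? ·: X^GX^G|X^GX^g|X^gX^g
G/I-2 ? ·: X^GY|X^gY
G/II-1 ? I-1×I-2: X^GX^g|X^gX^g
G/II-2 aff ·: X^gY
G/II-3 ? I-1×I-2: X^GX^G|X^GX^g|X^gX^g
G/III-1 aff II-1×II-2: X^gX^g
G/III-2 ? ·: X^GY|X^gY
G/IV-1 ? III-1×III-2: X^GX^g|X^gX^g
G/IV-2 aff III-1×III-2: X^gY
G/IV-3 ? III-1×III-2: X^GX^g|X^gX^g
⇒ G over [I-1,I-2,II-1,II-2,II-3,III-1,III-2,IV-1,IV-2,IV-3]: 18 consistent

II-1 ∈ {X^GX^g, X^gX^g}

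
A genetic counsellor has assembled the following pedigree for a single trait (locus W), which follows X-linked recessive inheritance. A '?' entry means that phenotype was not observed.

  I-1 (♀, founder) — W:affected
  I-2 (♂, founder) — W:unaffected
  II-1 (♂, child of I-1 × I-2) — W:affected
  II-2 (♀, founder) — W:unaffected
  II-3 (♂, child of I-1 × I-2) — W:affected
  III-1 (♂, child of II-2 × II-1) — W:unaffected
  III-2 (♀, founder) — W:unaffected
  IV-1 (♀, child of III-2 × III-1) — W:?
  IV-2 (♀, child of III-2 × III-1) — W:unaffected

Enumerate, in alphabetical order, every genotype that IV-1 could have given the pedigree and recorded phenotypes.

W/I-1 aff ·: X^wX^w
W/I-2 un ·: X^WY
W/II-1 aff I-1×I-2: X^wY
W/II-2 un ·: X^WX^W|X^WX^w
W/II-3 aff I-1×I-2: X^wY
W/III-1 un II-2×II-1: X^WY
W/III-2 un ·: X^WX^W|X^WX^w
W/IV-1 ? III-2×III-1: X^WX^W|X^WX^w
W/IV-2 un III-2×III-1: X^WX^W|X^WX^w
⇒ W over [I-1,I-2,II-1,II-2,II-3,III-1,III-2,IV-1,IV-2]: 10 consistent

IV-1 ∈ {X^WX^W, X^WX^w}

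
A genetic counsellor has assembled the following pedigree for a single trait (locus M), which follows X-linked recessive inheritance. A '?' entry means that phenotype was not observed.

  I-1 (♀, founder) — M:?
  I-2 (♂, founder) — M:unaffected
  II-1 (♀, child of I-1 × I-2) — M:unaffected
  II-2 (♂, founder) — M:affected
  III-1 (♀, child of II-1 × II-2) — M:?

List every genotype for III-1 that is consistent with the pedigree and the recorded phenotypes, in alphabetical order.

III-1 ∈ {X^MX^m, X^mX^m}

M/I-1 ? ·: X^MX^M|X^MX^m|X^mX^m
M/I-2 un ·: X^MY
M/II-1 un I-1×I-2: X^MX^M|X^MX^m
M/II-2 aff ·: X^mY
M/III-1 ? II-1×II-2: X^MX^m|X^mX^m
⇒ M over [I-1,I-2,II-1,II-2,III-1]: 6 consistent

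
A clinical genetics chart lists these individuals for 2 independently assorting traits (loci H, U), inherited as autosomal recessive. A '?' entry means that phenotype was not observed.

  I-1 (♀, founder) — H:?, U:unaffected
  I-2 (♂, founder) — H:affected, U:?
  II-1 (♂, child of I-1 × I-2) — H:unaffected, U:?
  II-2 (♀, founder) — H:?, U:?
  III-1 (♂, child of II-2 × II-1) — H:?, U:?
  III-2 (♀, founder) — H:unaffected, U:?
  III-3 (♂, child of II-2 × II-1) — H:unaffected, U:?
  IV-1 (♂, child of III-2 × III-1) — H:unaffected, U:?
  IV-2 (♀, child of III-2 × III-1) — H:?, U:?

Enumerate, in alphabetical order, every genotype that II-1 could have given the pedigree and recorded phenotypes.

II-1 ∈ {Hh UU, Hh Uu, Hh uu}

H/I-1 ? ·: HH|Hh
H/I-2 aff ·: hh
H/II-1 un I-1×I-2: Hh
H/II-2 ? ·: HH|Hh|hh
H/III-1 ? II-2×II-1: HH|Hh|hh
H/III-2 un ·: HH|Hh
H/III-3 un II-2×II-1: HH|Hh
H/IV-1 un III-2×III-1: HH|Hh
H/IV-2 ? III-2×III-1: HH|Hh|hh
⇒ H over [I-1,I-2,II-1,II-2,III-1,III-2,III-3,IV-1,IV-2]: 158 consistent
U/I-1 un ·: UU|Uu
U/I-2 ? ·: UU|Uu|uu
U/II-1 ? I-1×I-2: UU|Uu|uu
U/II-2 ? ·: UU|Uu|uu
U/III-1 ? II-2×II-1: UU|Uu|uu
U/III-2 ? ·: UU|Uu|uu
U/III-3 ? II-2×II-1: UU|Uu|uu
U/IV-1 ? III-2×III-1: UU|Uu|uu
U/IV-2 ? III-2×III-1: UU|Uu|uu
⇒ U over [I-1,I-2,II-1,II-2,III-1,III-2,III-3,IV-1,IV-2]: 1309 consistent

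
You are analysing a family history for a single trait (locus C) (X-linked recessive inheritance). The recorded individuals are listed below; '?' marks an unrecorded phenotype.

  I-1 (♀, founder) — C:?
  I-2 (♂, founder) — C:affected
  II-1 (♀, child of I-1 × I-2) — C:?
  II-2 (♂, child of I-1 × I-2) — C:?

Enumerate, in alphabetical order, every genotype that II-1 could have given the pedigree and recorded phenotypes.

C/I-1 ? ·: X^CX^C|X^CX^c|X^cX^c
C/I-2 aff ·: X^cY
C/II-1 ? I-1×I-2: X^CX^c|X^cX^c
C/II-2 ? I-1×I-2: X^CY|X^cY
⇒ C over [I-1,I-2,II-1,II-2]: 6 consistent

II-1 ∈ {X^CX^c, X^cX^c}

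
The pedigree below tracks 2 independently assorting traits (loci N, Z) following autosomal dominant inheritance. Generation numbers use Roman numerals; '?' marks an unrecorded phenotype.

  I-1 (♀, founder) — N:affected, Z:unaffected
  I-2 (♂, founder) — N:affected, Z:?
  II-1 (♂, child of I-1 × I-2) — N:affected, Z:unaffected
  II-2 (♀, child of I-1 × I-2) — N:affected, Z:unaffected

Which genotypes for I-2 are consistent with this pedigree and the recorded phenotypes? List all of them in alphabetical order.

I-2 ∈ {NN Zz, NN zz, Nn Zz, Nn zz}

N/I-1 aff ·: Nn|NN
N/I-2 aff ·: Nn|NN
N/II-1 aff I-1×I-2: Nn|NN
N/II-2 aff I-1×I-2: Nn|NN
⇒ N over [I-1,I-2,II-1,II-2]: 13 consistent
Z/I-1 un ·: zz
Z/I-2 ? ·: zz|Zz
Z/II-1 un I-1×I-2: zz
Z/II-2 un I-1×I-2: zz
⇒ Z over [I-1,I-2,II-1,II-2]: 2 consistent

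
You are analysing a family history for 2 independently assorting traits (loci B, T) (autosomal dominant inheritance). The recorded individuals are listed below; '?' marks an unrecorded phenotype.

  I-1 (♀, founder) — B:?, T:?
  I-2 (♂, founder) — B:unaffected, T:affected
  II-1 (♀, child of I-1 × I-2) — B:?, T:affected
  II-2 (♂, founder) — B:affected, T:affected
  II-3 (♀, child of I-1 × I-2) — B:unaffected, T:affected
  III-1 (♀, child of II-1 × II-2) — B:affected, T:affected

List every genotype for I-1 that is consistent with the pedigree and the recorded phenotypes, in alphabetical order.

B/I-1 ? ·: bb|Bb
B/I-2 un ·: bb
B/II-1 ? I-1×I-2: bb|Bb
B/II-2 aff ·: Bb|BB
B/II-3 un I-1×I-2: bb
B/III-1 aff II-1×II-2: Bb|BB
⇒ B over [I-1,I-2,II-1,II-2,II-3,III-1]: 8 consistent
T/I-1 ? ·: tt|Tt|TT
T/I-2 aff ·: Tt|TT
T/II-1 aff I-1×I-2: Tt|TT
T/II-2 aff ·: Tt|TT
T/II-3 aff I-1×I-2: Tt|TT
T/III-1 aff II-1×II-2: Tt|TT
⇒ T over [I-1,I-2,II-1,II-2,II-3,III-1]: 53 consistent

I-1 ∈ {Bb TT, Bb Tt, Bb tt, bb TT, bb Tt, bb tt}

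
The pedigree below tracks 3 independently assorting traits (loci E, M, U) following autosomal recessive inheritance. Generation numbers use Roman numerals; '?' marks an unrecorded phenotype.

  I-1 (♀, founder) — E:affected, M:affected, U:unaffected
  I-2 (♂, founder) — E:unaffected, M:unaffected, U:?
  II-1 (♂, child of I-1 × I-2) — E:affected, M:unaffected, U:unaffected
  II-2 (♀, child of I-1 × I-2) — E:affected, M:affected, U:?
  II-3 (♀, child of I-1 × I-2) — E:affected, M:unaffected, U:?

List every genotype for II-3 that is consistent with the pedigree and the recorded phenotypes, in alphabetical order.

II-3 ∈ {ee Mm UU, ee Mm Uu, ee Mm uu}

E/I-1 aff ·: ee
E/I-2 un ·: Ee
E/II-1 aff I-1×I-2: ee
E/II-2 aff I-1×I-2: ee
E/II-3 aff I-1×I-2: ee
⇒ E over [I-1,I-2,II-1,II-2,II-3]: 1 consistent
M/I-1 aff ·: mm
M/I-2 un ·: Mm
M/II-1 un I-1×I-2: Mm
M/II-2 aff I-1×I-2: mm
M/II-3 un I-1×I-2: Mm
⇒ M over [I-1,I-2,II-1,II-2,II-3]: 1 consistent
U/I-1 un ·: UU|Uu
U/I-2 ? ·: UU|Uu|uu
U/II-1 un I-1×I-2: UU|Uu
U/II-2 ? I-1×I-2: UU|Uu|uu
U/II-3 ? I-1×I-2: UU|Uu|uu
⇒ U over [I-1,I-2,II-1,II-2,II-3]: 40 consistent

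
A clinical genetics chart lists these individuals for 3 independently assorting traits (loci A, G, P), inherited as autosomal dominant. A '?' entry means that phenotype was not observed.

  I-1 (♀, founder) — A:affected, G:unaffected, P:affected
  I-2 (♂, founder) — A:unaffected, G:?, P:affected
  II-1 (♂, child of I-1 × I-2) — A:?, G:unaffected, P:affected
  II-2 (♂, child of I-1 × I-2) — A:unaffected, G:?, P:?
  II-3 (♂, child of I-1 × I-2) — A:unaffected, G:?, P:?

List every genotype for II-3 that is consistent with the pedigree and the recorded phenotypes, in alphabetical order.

A/I-1 aff ·: Aa
A/I-2 un ·: aa
A/II-1 ? I-1×I-2: aa|Aa
A/II-2 un I-1×I-2: aa
A/II-3 un I-1×I-2: aa
⇒ A over [I-1,I-2,II-1,II-2,II-3]: 2 consistent
G/I-1 un ·: gg
G/I-2 ? ·: gg|Gg
G/II-1 un I-1×I-2: gg
G/II-2 ? I-1×I-2: gg|Gg
G/II-3 ? I-1×I-2: gg|Gg
⇒ G over [I-1,I-2,II-1,II-2,II-3]: 5 consistent
P/I-1 aff ·: Pp|PP
P/I-2 aff ·: Pp|PP
P/II-1 aff I-1×I-2: Pp|PP
P/II-2 ? I-1×I-2: pp|Pp|PP
P/II-3 ? I-1×I-2: pp|Pp|PP
⇒ P over [I-1,I-2,II-1,II-2,II-3]: 35 consistent

II-3 ∈ {aa Gg PP, aa Gg Pp, aa Gg pp, aa gg PP, aa gg Pp, aa gg pp}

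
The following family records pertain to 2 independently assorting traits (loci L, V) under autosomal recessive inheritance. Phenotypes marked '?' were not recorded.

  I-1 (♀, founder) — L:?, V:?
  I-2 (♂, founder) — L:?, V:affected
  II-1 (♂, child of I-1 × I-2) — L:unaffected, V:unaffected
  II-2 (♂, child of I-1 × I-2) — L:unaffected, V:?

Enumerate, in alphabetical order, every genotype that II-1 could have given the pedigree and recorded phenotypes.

II-1 ∈ {LL Vv, Ll Vv}

L/I-1 ? ·: LL|Ll|ll
L/I-2 ? ·: LL|Ll|ll
L/II-1 un I-1×I-2: LL|Ll
L/II-2 un I-1×I-2: LL|Ll
⇒ L over [I-1,I-2,II-1,II-2]: 17 consistent
V/I-1 ? ·: VV|Vv
V/I-2 aff ·: vv
V/II-1 un I-1×I-2: Vv
V/II-2 ? I-1×I-2: Vv|vv
⇒ V over [I-1,I-2,II-1,II-2]: 3 consistent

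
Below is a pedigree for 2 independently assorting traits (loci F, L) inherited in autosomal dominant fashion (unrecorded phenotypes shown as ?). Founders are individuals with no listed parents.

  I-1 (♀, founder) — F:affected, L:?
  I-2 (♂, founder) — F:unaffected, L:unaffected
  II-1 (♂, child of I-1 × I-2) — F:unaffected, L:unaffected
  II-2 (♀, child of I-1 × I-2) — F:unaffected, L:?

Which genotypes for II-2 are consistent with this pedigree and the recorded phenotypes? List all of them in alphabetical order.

F/I-1 aff ·: Ff
F/I-2 un ·: ff
F/II-1 un I-1×I-2: ff
F/II-2 un I-1×I-2: ff
⇒ F over [I-1,I-2,II-1,II-2]: 1 consistent
L/I-1 ? ·: ll|Ll
L/I-2 un ·: ll
L/II-1 un I-1×I-2: ll
L/II-2 ? I-1×I-2: ll|Ll
⇒ L over [I-1,I-2,II-1,II-2]: 3 consistent

II-2 ∈ {ff Ll, ff ll}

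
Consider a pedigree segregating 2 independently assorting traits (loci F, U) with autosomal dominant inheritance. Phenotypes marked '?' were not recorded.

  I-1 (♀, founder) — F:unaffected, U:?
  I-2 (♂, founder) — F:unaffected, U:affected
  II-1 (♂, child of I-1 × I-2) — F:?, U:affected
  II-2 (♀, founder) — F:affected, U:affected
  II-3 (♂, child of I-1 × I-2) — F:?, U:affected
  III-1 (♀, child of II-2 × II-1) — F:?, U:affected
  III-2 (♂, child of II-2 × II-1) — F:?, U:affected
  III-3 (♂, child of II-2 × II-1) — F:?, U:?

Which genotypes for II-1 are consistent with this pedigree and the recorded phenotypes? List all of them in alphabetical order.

II-1 ∈ {ff UU, ff Uu}

F/I-1 un ·: ff
F/I-2 un ·: ff
F/II-1 ? I-1×I-2: ff
F/II-2 aff ·: Ff|FF
F/II-3 ? I-1×I-2: ff
F/III-1 ? II-2×II-1: ff|Ff
F/III-2 ? II-2×II-1: ff|Ff
F/III-3 ? II-2×II-1: ff|Ff
⇒ F over [I-1,I-2,II-1,II-2,II-3,III-1,III-2,III-3]: 9 consistent
U/I-1 ? ·: uu|Uu|UU
U/I-2 aff ·: Uu|UU
U/II-1 aff I-1×I-2: Uu|UU
U/II-2 aff ·: Uu|UU
U/II-3 aff I-1×I-2: Uu|UU
U/III-1 aff II-2×II-1: Uu|UU
U/III-2 aff II-2×II-1: Uu|UU
U/III-3 ? II-2×II-1: uu|Uu|UU
⇒ U over [I-1,I-2,II-1,II-2,II-3,III-1,III-2,III-3]: 223 consistent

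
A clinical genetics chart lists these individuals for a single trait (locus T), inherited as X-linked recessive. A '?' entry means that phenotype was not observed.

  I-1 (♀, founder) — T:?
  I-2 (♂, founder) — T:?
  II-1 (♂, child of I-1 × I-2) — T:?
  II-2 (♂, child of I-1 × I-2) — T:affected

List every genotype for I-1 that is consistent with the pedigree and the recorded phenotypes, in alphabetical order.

I-1 ∈ {X^TX^t, X^tX^t}

T/I-1 ? ·: X^TX^t|X^tX^t
T/I-2 ? ·: X^TY|X^tY
T/II-1 ? I-1×I-2: X^TY|X^tY
T/II-2 aff I-1×I-2: X^tY
⇒ T over [I-1,I-2,II-1,II-2]: 6 consistent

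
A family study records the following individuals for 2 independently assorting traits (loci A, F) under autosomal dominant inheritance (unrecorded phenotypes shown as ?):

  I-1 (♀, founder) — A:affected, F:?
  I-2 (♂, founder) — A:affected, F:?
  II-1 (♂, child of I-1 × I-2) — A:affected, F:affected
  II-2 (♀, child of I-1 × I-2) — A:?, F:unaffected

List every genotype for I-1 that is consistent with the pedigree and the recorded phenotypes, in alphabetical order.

A/I-1 aff ·: Aa|AA
A/I-2 aff ·: Aa|AA
A/II-1 aff I-1×I-2: Aa|AA
A/II-2 ? I-1×I-2: aa|Aa|AA
⇒ A over [I-1,I-2,II-1,II-2]: 15 consistent
F/I-1 ? ·: ff|Ff
F/I-2 ? ·: ff|Ff
F/II-1 aff I-1×I-2: Ff|FF
F/II-2 un I-1×I-2: ff
⇒ F over [I-1,I-2,II-1,II-2]: 4 consistent

I-1 ∈ {AA Ff, AA ff, Aa Ff, Aa ff}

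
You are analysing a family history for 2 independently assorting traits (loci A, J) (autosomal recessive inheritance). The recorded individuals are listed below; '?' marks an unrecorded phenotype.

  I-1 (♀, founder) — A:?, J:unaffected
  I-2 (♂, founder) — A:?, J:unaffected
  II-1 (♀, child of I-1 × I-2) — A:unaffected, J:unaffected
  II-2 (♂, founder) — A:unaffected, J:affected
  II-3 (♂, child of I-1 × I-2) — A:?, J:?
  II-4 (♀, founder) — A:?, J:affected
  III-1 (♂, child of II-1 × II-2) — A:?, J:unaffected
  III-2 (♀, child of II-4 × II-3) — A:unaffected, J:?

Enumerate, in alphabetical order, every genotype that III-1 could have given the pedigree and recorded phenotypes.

A/I-1 ? ·: AA|Aa|aa
A/I-2 ? ·: AA|Aa|aa
A/II-1 un I-1×I-2: AA|Aa
A/II-2 un ·: AA|Aa
A/II-3 ? I-1×I-2: AA|Aa|aa
A/II-4 ? ·: AA|Aa|aa
A/III-1 ? II-1×II-2: AA|Aa|aa
A/III-2 un II-4×II-3: AA|Aa
⇒ A over [I-1,I-2,II-1,II-2,II-3,II-4,III-1,III-2]: 364 consistent
J/I-1 un ·: JJ|Jj
J/I-2 un ·: JJ|Jj
J/II-1 un I-1×I-2: JJ|Jj
J/II-2 aff ·: jj
J/II-3 ? I-1×I-2: JJ|Jj|jj
J/II-4 aff ·: jj
J/III-1 un II-1×II-2: Jj
J/III-2 ? II-4×II-3: Jj|jj
⇒ J over [I-1,I-2,II-1,II-2,II-3,II-4,III-1,III-2]: 21 consistent

III-1 ∈ {AA Jj, Aa Jj, aa Jj}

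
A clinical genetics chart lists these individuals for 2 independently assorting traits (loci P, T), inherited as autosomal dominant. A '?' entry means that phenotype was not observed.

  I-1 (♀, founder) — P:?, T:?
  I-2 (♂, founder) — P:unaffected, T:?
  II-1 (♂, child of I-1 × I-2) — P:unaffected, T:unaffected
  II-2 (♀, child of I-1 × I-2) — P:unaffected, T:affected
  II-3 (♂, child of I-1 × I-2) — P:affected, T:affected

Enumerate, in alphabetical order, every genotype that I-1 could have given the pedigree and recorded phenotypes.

I-1 ∈ {Pp Tt, Pp tt}

P/I-1 ? ·: Pp
P/I-2 un ·: pp
P/II-1 un I-1×I-2: pp
P/II-2 un I-1×I-2: pp
P/II-3 aff I-1×I-2: Pp
⇒ P over [I-1,I-2,II-1,II-2,II-3]: 1 consistent
T/I-1 ? ·: tt|Tt
T/I-2 ? ·: tt|Tt
T/II-1 un I-1×I-2: tt
T/II-2 aff I-1×I-2: Tt|TT
T/II-3 aff I-1×I-2: Tt|TT
⇒ T over [I-1,I-2,II-1,II-2,II-3]: 6 consistent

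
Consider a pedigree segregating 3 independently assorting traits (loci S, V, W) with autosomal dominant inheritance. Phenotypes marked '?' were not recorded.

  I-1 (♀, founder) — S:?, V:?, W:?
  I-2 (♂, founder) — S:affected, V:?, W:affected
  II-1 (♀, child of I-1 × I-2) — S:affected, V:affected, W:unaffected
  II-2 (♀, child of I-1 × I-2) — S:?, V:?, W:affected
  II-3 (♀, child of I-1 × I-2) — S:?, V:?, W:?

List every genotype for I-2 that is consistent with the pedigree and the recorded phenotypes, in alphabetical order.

I-2 ∈ {SS VV Ww, SS Vv Ww, SS vv Ww, Ss VV Ww, Ss Vv Ww, Ss vv Ww}

S/I-1 ? ·: ss|Ss|SS
S/I-2 aff ·: Ss|SS
S/II-1 aff I-1×I-2: Ss|SS
S/II-2 ? I-1×I-2: ss|Ss|SS
S/II-3 ? I-1×I-2: ss|Ss|SS
⇒ S over [I-1,I-2,II-1,II-2,II-3]: 40 consistent
V/I-1 ? ·: vv|Vv|VV
V/I-2 ? ·: vv|Vv|VV
V/II-1 aff I-1×I-2: Vv|VV
V/II-2 ? I-1×I-2: vv|Vv|VV
V/II-3 ? I-1×I-2: vv|Vv|VV
⇒ V over [I-1,I-2,II-1,II-2,II-3]: 45 consistent
W/I-1 ? ·: ww|Ww
W/I-2 aff ·: Ww
W/II-1 un I-1×I-2: ww
W/II-2 aff I-1×I-2: Ww|WW
W/II-3 ? I-1×I-2: ww|Ww|WW
⇒ W over [I-1,I-2,II-1,II-2,II-3]: 8 consistent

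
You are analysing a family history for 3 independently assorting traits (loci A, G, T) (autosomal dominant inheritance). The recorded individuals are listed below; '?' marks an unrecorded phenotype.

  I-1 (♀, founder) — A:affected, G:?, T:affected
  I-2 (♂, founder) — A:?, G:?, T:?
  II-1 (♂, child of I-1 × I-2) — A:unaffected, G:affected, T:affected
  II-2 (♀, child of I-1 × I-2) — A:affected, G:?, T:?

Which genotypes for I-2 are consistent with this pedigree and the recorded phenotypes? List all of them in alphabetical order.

I-2 ∈ {Aa GG TT, Aa GG Tt, Aa GG tt, Aa Gg TT, Aa Gg Tt, Aa Gg tt, Aa gg TT, Aa gg Tt, Aa gg tt, aa GG TT, aa GG Tt, aa GG tt, aa Gg TT, aa Gg Tt, aa Gg tt, aa gg TT, aa gg Tt, aa gg tt}

A/I-1 aff ·: Aa
A/I-2 ? ·: aa|Aa
A/II-1 un I-1×I-2: aa
A/II-2 aff I-1×I-2: Aa|AA
⇒ A over [I-1,I-2,II-1,II-2]: 3 consistent
G/I-1 ? ·: gg|Gg|GG
G/I-2 ? ·: gg|Gg|GG
G/II-1 aff I-1×I-2: Gg|GG
G/II-2 ? I-1×I-2: gg|Gg|GG
⇒ G over [I-1,I-2,II-1,II-2]: 21 consistent
T/I-1 aff ·: Tt|TT
T/I-2 ? ·: tt|Tt|TT
T/II-1 aff I-1×I-2: Tt|TT
T/II-2 ? I-1×I-2: tt|Tt|TT
⇒ T over [I-1,I-2,II-1,II-2]: 18 consistent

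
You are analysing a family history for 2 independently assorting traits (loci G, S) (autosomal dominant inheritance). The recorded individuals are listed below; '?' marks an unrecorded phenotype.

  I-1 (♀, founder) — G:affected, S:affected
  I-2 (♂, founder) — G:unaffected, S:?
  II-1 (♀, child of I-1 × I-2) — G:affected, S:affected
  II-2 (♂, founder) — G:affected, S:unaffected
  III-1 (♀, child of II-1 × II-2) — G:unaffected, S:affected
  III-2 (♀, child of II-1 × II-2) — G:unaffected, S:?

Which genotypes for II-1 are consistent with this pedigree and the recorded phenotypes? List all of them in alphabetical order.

G/I-1 aff ·: Gg|GG
G/I-2 un ·: gg
G/II-1 aff I-1×I-2: Gg
G/II-2 aff ·: Gg
G/III-1 un II-1×II-2: gg
G/III-2 un II-1×II-2: gg
⇒ G over [I-1,I-2,II-1,II-2,III-1,III-2]: 2 consistent
S/I-1 aff ·: Ss|SS
S/I-2 ? ·: ss|Ss|SS
S/II-1 aff I-1×I-2: Ss|SS
S/II-2 un ·: ss
S/III-1 aff II-1×II-2: Ss
S/III-2 ? II-1×II-2: ss|Ss
⇒ S over [I-1,I-2,II-1,II-2,III-1,III-2]: 14 consistent

II-1 ∈ {Gg SS, Gg Ss}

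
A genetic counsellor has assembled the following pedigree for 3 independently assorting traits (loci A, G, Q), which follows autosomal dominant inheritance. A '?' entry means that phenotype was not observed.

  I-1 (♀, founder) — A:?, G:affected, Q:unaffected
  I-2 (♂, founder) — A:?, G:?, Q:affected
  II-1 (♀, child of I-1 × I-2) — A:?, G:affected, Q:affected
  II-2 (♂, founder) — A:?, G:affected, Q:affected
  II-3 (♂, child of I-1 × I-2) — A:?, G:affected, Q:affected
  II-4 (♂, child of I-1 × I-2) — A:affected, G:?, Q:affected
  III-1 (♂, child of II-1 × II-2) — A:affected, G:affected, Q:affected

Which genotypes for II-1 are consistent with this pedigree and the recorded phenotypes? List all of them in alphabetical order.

II-1 ∈ {AA GG Qq, AA Gg Qq, Aa GG Qq, Aa Gg Qq, aa GG Qq, aa Gg Qq}

A/I-1 ? ·: aa|Aa|AA
A/I-2 ? ·: aa|Aa|AA
A/II-1 ? I-1×I-2: aa|Aa|AA
A/II-2 ? ·: aa|Aa|AA
A/II-3 ? I-1×I-2: aa|Aa|AA
A/II-4 aff I-1×I-2: Aa|AA
A/III-1 aff II-1×II-2: Aa|AA
⇒ A over [I-1,I-2,II-1,II-2,II-3,II-4,III-1]: 180 consistent
G/I-1 aff ·: Gg|GG
G/I-2 ? ·: gg|Gg|GG
G/II-1 aff I-1×I-2: Gg|GG
G/II-2 aff ·: Gg|GG
G/II-3 aff I-1×I-2: Gg|GG
G/II-4 ? I-1×I-2: gg|Gg|GG
G/III-1 aff II-1×II-2: Gg|GG
⇒ G over [I-1,I-2,II-1,II-2,II-3,II-4,III-1]: 113 consistent
Q/I-1 un ·: qq
Q/I-2 aff ·: Qq|QQ
Q/II-1 aff I-1×I-2: Qq
Q/II-2 aff ·: Qq|QQ
Q/II-3 aff I-1×I-2: Qq
Q/II-4 aff I-1×I-2: Qq
Q/III-1 aff II-1×II-2: Qq|QQ
⇒ Q over [I-1,I-2,II-1,II-2,II-3,II-4,III-1]: 8 consistent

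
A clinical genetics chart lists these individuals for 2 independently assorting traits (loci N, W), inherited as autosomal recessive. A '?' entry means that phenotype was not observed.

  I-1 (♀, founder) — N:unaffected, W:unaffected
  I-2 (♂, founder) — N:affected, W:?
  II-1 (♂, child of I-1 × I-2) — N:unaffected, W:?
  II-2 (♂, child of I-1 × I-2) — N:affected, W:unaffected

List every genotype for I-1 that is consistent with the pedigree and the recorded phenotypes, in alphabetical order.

I-1 ∈ {Nn WW, Nn Ww}

N/I-1 un ·: Nn
N/I-2 aff ·: nn
N/II-1 un I-1×I-2: Nn
N/II-2 aff I-1×I-2: nn
⇒ N over [I-1,I-2,II-1,II-2]: 1 consistent
W/I-1 un ·: WW|Ww
W/I-2 ? ·: WW|Ww|ww
W/II-1 ? I-1×I-2: WW|Ww|ww
W/II-2 un I-1×I-2: WW|Ww
⇒ W over [I-1,I-2,II-1,II-2]: 18 consistent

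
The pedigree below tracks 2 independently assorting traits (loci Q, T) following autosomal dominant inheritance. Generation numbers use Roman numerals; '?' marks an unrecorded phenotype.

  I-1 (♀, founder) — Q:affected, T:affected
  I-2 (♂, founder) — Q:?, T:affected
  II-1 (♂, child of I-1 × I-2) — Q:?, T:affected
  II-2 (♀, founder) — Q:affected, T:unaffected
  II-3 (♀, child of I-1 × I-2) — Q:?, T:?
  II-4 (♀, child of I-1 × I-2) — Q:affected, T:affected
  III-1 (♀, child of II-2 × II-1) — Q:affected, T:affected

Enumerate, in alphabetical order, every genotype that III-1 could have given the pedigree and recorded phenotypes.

Q/I-1 aff ·: Qq|QQ
Q/I-2 ? ·: qq|Qq|QQ
Q/II-1 ? I-1×I-2: qq|Qq|QQ
Q/II-2 aff ·: Qq|QQ
Q/II-3 ? I-1×I-2: qq|Qq|QQ
Q/II-4 aff I-1×I-2: Qq|QQ
Q/III-1 aff II-2×II-1: Qq|QQ
⇒ Q over [I-1,I-2,II-1,II-2,II-3,II-4,III-1]: 129 consistent
T/I-1 aff ·: Tt|TT
T/I-2 aff ·: Tt|TT
T/II-1 aff I-1×I-2: Tt|TT
T/II-2 un ·: tt
T/II-3 ? I-1×I-2: tt|Tt|TT
T/II-4 aff I-1×I-2: Tt|TT
T/III-1 aff II-2×II-1: Tt
⇒ T over [I-1,I-2,II-1,II-2,II-3,II-4,III-1]: 29 consistent

III-1 ∈ {QQ Tt, Qq Tt}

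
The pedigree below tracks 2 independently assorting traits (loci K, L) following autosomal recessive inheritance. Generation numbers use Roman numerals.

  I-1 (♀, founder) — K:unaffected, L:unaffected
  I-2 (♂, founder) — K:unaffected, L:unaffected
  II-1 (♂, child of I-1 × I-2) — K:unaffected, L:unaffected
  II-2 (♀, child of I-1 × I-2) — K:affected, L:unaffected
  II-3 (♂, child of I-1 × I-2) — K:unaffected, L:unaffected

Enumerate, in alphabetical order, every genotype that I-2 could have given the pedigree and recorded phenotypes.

K/I-1 un ·: Kk
K/I-2 un ·: Kk
K/II-1 un I-1×I-2: KK|Kk
K/II-2 aff I-1×I-2: kk
K/II-3 un I-1×I-2: KK|Kk
⇒ K over [I-1,I-2,II-1,II-2,II-3]: 4 consistent
L/I-1 un ·: LL|Ll
L/I-2 un ·: LL|Ll
L/II-1 un I-1×I-2: LL|Ll
L/II-2 un I-1×I-2: LL|Ll
L/II-3 un I-1×I-2: LL|Ll
⇒ L over [I-1,I-2,II-1,II-2,II-3]: 25 consistent

I-2 ∈ {Kk LL, Kk Ll}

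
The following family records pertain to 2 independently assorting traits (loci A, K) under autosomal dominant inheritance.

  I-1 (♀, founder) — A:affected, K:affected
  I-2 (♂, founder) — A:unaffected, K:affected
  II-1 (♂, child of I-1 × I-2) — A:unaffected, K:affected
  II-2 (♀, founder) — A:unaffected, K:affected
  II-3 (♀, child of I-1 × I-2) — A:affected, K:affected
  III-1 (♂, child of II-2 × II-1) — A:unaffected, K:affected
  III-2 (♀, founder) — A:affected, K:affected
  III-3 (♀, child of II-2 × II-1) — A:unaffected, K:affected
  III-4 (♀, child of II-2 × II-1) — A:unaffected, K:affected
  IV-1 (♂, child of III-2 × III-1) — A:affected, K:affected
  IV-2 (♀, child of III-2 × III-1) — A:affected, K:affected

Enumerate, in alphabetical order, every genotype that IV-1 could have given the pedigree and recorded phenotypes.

IV-1 ∈ {Aa KK, Aa Kk}

A/I-1 aff ·: Aa
A/I-2 un ·: aa
A/II-1 un I-1×I-2: aa
A/II-2 un ·: aa
A/II-3 aff I-1×I-2: Aa
A/III-1 un II-2×II-1: aa
A/III-2 aff ·: Aa|AA
A/III-3 un II-2×II-1: aa
A/III-4 un II-2×II-1: aa
A/IV-1 aff III-2×III-1: Aa
A/IV-2 aff III-2×III-1: Aa
⇒ A over [I-1,I-2,II-1,II-2,II-3,III-1,III-2,III-3,III-4,IV-1,IV-2]: 2 consistent
K/I-1 aff ·: Kk|KK
K/I-2 aff ·: Kk|KK
K/II-1 aff I-1×I-2: Kk|KK
K/II-2 aff ·: Kk|KK
K/II-3 aff I-1×I-2: Kk|KK
K/III-1 aff II-2×II-1: Kk|KK
K/III-2 aff ·: Kk|KK
K/III-3 aff II-2×II-1: Kk|KK
K/III-4 aff II-2×II-1: Kk|KK
K/IV-1 aff III-2×III-1: Kk|KK
K/IV-2 aff III-2×III-1: Kk|KK
⇒ K over [I-1,I-2,II-1,II-2,II-3,III-1,III-2,III-3,III-4,IV-1,IV-2]: 1023 consistent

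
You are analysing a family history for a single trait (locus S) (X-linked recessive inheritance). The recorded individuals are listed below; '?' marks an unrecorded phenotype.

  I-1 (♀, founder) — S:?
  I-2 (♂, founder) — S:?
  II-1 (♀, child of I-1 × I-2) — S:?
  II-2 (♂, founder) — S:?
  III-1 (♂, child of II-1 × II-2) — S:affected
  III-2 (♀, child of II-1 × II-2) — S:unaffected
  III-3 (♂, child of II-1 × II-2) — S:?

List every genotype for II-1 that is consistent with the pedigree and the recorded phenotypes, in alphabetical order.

II-1 ∈ {X^SX^s, X^sX^s}

S/I-1 ? ·: X^SX^S|X^SX^s|X^sX^s
S/I-2 ? ·: X^SY|X^sY
S/II-1 ? I-1×I-2: X^SX^s|X^sX^s
S/II-2 ? ·: X^SY|X^sY
S/III-1 aff II-1×II-2: X^sY
S/III-2 un II-1×II-2: X^SX^S|X^SX^s
S/III-3 ? II-1×II-2: X^SY|X^sY
⇒ S over [I-1,I-2,II-1,II-2,III-1,III-2,III-3]: 26 consistent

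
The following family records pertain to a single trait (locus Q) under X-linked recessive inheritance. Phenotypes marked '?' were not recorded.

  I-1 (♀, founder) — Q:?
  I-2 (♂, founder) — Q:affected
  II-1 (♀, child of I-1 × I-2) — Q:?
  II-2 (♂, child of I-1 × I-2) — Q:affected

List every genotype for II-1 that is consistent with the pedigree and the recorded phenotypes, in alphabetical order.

Q/I-1 ? ·: X^QX^q|X^qX^q
Q/I-2 aff ·: X^qY
Q/II-1 ? I-1×I-2: X^QX^q|X^qX^q
Q/II-2 aff I-1×I-2: X^qY
⇒ Q over [I-1,I-2,II-1,II-2]: 3 consistent

II-1 ∈ {X^QX^q, X^qX^q}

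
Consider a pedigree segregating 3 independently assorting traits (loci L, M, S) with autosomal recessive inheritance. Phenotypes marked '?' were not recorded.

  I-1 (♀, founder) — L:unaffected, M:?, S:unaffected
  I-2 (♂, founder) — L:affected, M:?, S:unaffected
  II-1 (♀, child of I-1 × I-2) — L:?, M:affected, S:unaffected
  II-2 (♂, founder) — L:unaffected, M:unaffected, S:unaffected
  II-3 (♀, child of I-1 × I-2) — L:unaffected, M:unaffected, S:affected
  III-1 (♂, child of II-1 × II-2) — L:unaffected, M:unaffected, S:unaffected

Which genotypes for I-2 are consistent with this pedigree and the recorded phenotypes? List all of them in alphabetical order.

I-2 ∈ {ll Mm Ss, ll mm Ss}

L/I-1 un ·: LL|Ll
L/I-2 aff ·: ll
L/II-1 ? I-1×I-2: Ll|ll
L/II-2 un ·: LL|Ll
L/II-3 un I-1×I-2: Ll
L/III-1 un II-1×II-2: LL|Ll
⇒ L over [I-1,I-2,II-1,II-2,II-3,III-1]: 10 consistent
M/I-1 ? ·: Mm|mm
M/I-2 ? ·: Mm|mm
M/II-1 aff I-1×I-2: mm
M/II-2 un ·: MM|Mm
M/II-3 un I-1×I-2: MM|Mm
M/III-1 un II-1×II-2: Mm
⇒ M over [I-1,I-2,II-1,II-2,II-3,III-1]: 8 consistent
S/I-1 un ·: Ss
S/I-2 un ·: Ss
S/II-1 un I-1×I-2: SS|Ss
S/II-2 un ·: SS|Ss
S/II-3 aff I-1×I-2: ss
S/III-1 un II-1×II-2: SS|Ss
⇒ S over [I-1,I-2,II-1,II-2,II-3,III-1]: 7 consistent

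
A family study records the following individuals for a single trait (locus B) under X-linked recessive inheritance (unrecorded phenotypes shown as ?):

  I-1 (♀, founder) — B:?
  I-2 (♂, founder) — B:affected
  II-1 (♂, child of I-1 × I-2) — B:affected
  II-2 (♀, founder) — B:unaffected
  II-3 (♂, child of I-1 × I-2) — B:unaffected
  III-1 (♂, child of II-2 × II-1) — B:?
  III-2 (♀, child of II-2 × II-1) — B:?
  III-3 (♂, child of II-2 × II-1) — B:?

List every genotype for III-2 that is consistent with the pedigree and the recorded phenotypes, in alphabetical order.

B/I-1 ? ·: X^BX^b
B/I-2 aff ·: X^bY
B/II-1 aff I-1×I-2: X^bY
B/II-2 un ·: X^BX^B|X^BX^b
B/II-3 un I-1×I-2: X^BY
B/III-1 ? II-2×II-1: X^BY|X^bY
B/III-2 ? II-2×II-1: X^BX^b|X^bX^b
B/III-3 ? II-2×II-1: X^BY|X^bY
⇒ B over [I-1,I-2,II-1,II-2,II-3,III-1,III-2,III-3]: 9 consistent

III-2 ∈ {X^BX^b, X^bX^b}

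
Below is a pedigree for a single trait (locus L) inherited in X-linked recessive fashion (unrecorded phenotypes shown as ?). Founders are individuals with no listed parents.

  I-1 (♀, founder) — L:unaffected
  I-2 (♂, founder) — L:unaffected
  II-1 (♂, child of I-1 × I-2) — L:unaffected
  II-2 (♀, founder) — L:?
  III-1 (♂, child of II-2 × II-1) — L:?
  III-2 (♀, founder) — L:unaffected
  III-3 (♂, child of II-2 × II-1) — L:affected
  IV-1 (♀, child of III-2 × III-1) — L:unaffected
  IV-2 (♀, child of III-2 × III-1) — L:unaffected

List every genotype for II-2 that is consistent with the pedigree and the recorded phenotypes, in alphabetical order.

II-2 ∈ {X^LX^l, X^lX^l}

L/I-1 un ·: X^LX^L|X^LX^l
L/I-2 un ·: X^LY
L/II-1 un I-1×I-2: X^LY
L/II-2 ? ·: X^LX^l|X^lX^l
L/III-1 ? II-2×II-1: X^LY|X^lY
L/III-2 un ·: X^LX^L|X^LX^l
L/III-3 aff II-2×II-1: X^lY
L/IV-1 un III-2×III-1: X^LX^L|X^LX^l
L/IV-2 un III-2×III-1: X^LX^L|X^LX^l
⇒ L over [I-1,I-2,II-1,II-2,III-1,III-2,III-3,IV-1,IV-2]: 18 consistent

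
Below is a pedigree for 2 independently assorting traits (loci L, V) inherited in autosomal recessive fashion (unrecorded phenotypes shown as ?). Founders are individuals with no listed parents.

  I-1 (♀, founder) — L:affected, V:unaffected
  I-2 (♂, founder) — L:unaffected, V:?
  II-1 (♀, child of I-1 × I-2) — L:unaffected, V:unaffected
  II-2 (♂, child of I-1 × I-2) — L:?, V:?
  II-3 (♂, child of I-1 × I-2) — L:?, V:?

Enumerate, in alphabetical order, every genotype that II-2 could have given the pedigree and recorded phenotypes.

II-2 ∈ {Ll VV, Ll Vv, Ll vv, ll VV, ll Vv, ll vv}

L/I-1 aff ·: ll
L/I-2 un ·: LL|Ll
L/II-1 un I-1×I-2: Ll
L/II-2 ? I-1×I-2: Ll|ll
L/II-3 ? I-1×I-2: Ll|ll
⇒ L over [I-1,I-2,II-1,II-2,II-3]: 5 consistent
V/I-1 un ·: VV|Vv
V/I-2 ? ·: VV|Vv|vv
V/II-1 un I-1×I-2: VV|Vv
V/II-2 ? I-1×I-2: VV|Vv|vv
V/II-3 ? I-1×I-2: VV|Vv|vv
⇒ V over [I-1,I-2,II-1,II-2,II-3]: 40 consistent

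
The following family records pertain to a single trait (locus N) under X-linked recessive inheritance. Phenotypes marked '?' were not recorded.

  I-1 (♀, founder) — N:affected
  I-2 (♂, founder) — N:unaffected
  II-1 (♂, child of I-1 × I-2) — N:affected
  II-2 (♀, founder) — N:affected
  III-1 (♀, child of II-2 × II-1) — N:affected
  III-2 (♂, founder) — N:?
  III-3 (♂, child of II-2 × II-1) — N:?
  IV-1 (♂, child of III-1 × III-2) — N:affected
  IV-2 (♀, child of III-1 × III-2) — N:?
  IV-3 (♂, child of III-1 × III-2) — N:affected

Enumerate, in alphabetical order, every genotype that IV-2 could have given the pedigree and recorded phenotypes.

N/I-1 aff ·: X^nX^n
N/I-2 un ·: X^NY
N/II-1 aff I-1×I-2: X^nY
N/II-2 aff ·: X^nX^n
N/III-1 aff II-2×II-1: X^nX^n
N/III-2 ? ·: X^NY|X^nY
N/III-3 ? II-2×II-1: X^nY
N/IV-1 aff III-1×III-2: X^nY
N/IV-2 ? III-1×III-2: X^NX^n|X^nX^n
N/IV-3 aff III-1×III-2: X^nY
⇒ N over [I-1,I-2,II-1,II-2,III-1,III-2,III-3,IV-1,IV-2,IV-3]: 2 consistent

IV-2 ∈ {X^NX^n, X^nX^n}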